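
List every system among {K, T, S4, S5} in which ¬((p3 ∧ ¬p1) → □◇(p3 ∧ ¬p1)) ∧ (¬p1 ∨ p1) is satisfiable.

K, T, S4

S5-tableau for the formula:
1. ¬((p3 ∧ ¬p1) → □◇(p3 ∧ ¬p1)) ∧ (¬p1 ∨ p1), 0
2. ¬((p3 ∧ ¬p1) → □◇(p3 ∧ ¬p1)), 0
3. ¬p1 ∨ p1, 0
4. p3 ∧ ¬p1, 0
5. ¬□◇(p3 ∧ ¬p1), 0
6. p3, 0
7. ¬p1, 0
8. ¬◇(p3 ∧ ¬p1), 1
9. ¬(p3 ∧ ¬p1), 0
10. ¬(p3 ∧ ¬p1), 1
11. p1, 0
Accessibility: 0R0, 0R1, 1R0, 1R1
Branch closes: p1 and ¬p1 both at 0.
Every branch closes (one shown): unsatisfiable in S5.
S4-tableau for the formula:
1. ¬((p3 ∧ ¬p1) → □◇(p3 ∧ ¬p1)) ∧ (¬p1 ∨ p1), 0
2. ¬((p3 ∧ ¬p1) → □◇(p3 ∧ ¬p1)), 0
3. ¬p1 ∨ p1, 0
4. p3 ∧ ¬p1, 0
5. ¬□◇(p3 ∧ ¬p1), 0
6. p3, 0
7. ¬p1, 0
8. ¬◇(p3 ∧ ¬p1), 1
9. ¬(p3 ∧ ¬p1), 1
10. p1, 1
Accessibility: 0R0, 0R1, 1R1
Complete open branch: satisfiable in S4, hence also in K, T (this S4-model is also a K-model and a T-model).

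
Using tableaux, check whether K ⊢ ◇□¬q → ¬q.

Not valid

Tableau for the negation ¬(◇□¬q → ¬q):
1. ¬(◇□¬q → ¬q), w0
2. ◇□¬q, w0   [¬→-rule on 1]
3. q, w0   [¬→-rule on 1]
4. □¬q, w1   [◇-rule on 2: fresh world w1, w0Rw1]
Accessibility: w0Rw1
The negation has an open branch (countermodel exists).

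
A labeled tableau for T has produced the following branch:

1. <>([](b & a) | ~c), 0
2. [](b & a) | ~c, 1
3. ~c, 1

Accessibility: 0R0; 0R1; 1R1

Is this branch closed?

Open

No world carries both an atom and its negation.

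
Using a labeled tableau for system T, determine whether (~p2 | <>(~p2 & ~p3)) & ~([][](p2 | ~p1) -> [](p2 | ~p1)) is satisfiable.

1. (~p2 | <>(~p2 & ~p3)) & ~([][](p2 | ~p1) -> [](p2 | ~p1)), 0
2. ~p2 | <>(~p2 & ~p3), 0   [&-rule on 1]
3. ~([][](p2 | ~p1) -> [](p2 | ~p1)), 0   [&-rule on 1]
4. [][](p2 | ~p1), 0   [~->-rule on 3]
5. ~[](p2 | ~p1), 0   [~->-rule on 3]
6. [](p2 | ~p1), 0   [[]-rule on 4 via 0R0]
7. p2 | ~p1, 0   [[]-rule on 6 via 0R0]
8. <>(~p2 & ~p3), 0   [|-rule on 2 (branches; this branch)]
9. ~p1, 0   [|-rule on 7 (branches; this branch)]
10. ~(p2 | ~p1), 1   [~[]-rule on 5: fresh world 1, 0R1]
11. ~p2, 1   [~|-rule on 10]
12. p1, 1   [~|-rule on 10]
13. [](p2 | ~p1), 1   [[]-rule on 4 via 0R1]
14. p2 | ~p1, 1   [[]-rule on 6 via 0R1]
15. ~p1, 1   [|-rule on 14 (branches; this branch)]
Accessibility: 0R0, 0R1, 1R1
Branch closes: p1 and ~p1 both at 1.
(One branch shown.) All branches close.

No, unsatisfiable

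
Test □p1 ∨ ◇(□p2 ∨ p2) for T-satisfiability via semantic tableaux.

1. □p1 ∨ ◇(□p2 ∨ p2), w0
2. ◇(□p2 ∨ p2), w0
3. □p2 ∨ p2, w1
4. p2, w1
Accessibility: w0Rw0, w0Rw1, w1Rw1

Satisfiable (open branch found)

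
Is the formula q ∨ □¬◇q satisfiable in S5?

Satisfiable (open branch found)

1. q ∨ □¬◇q, 0
2. □¬◇q, 0
3. ¬◇q, 0
4. ¬q, 0
Accessibility: 0R0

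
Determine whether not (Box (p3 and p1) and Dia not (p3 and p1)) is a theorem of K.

Valid in K

Tableau for the negation Box (p3 and p1) and Dia not (p3 and p1):
1. Box (p3 and p1) and Dia not (p3 and p1), w0
2. Box (p3 and p1), w0   [and-rule on 1]
3. Dia not (p3 and p1), w0   [and-rule on 1]
4. not (p3 and p1), w1   [Dia-rule on 3: fresh world w1, w0Rw1]
5. p3 and p1, w1   [Box-rule on 2 via w0Rw1]
6. p3, w1   [and-rule on 5]
7. p1, w1   [and-rule on 5]
8. not p1, w1   [neg-and-rule on 4 (branches; this branch)]
Accessibility: w0Rw1
Branch closes: p1 and not p1 both at w1.
Every branch of the negation's tableau closes; the branch above is one of them.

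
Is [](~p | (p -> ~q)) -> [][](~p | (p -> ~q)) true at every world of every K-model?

Tableau for the negation ~([](~p | (p -> ~q)) -> [][](~p | (p -> ~q))):
1. ~([](~p | (p -> ~q)) -> [][](~p | (p -> ~q))), 0
2. [](~p | (p -> ~q)), 0   [~->-rule on 1]
3. ~[][](~p | (p -> ~q)), 0   [~->-rule on 1]
4. ~[](~p | (p -> ~q)), 1   [~[]-rule on 3: fresh world 1, 0R1]
5. ~p | (p -> ~q), 1   [[]-rule on 2 via 0R1]
6. p -> ~q, 1   [|-rule on 5 (branches; this branch)]
7. ~q, 1   [->-rule on 6 (branches; this branch)]
8. ~(~p | (p -> ~q)), 2   [~[]-rule on 4: fresh world 2, 1R2]
9. p, 2   [~|-rule on 8]
10. ~(p -> ~q), 2   [~|-rule on 8]
11. q, 2   [~->-rule on 10]
Accessibility: 0R1, 1R2
The negation has an open branch (countermodel exists).

Not valid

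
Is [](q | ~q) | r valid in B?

Tableau for the negation ~([](q | ~q) | r):
1. ~([](q | ~q) | r), u
2. ~[](q | ~q), u
3. ~r, u
4. ~(q | ~q), v
5. ~q, v
6. q, v
Accessibility: uRu, uRv, vRu, vRv
Branch closes: q and ~q both at v.
Every branch of the negation's tableau closes; the branch above is one of them.

Valid in B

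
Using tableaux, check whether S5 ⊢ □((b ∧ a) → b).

Yes, valid

Tableau for the negation ¬□((b ∧ a) → b):
1. ¬□((b ∧ a) → b), w0
2. ¬((b ∧ a) → b), w1   [¬□-rule on 1: fresh world w1, w0Rw1]
3. b ∧ a, w1   [¬→-rule on 2]
4. ¬b, w1   [¬→-rule on 2]
5. b, w1   [∧-rule on 3]
6. a, w1   [∧-rule on 3]
Accessibility: w0Rw0, w0Rw1, w1Rw0, w1Rw1
Branch closes: b and ¬b both at w1.
Every branch of the negation's tableau closes; the branch above is one of them.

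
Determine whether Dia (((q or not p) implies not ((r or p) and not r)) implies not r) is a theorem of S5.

No, not valid

Tableau for the negation not Dia (((q or not p) implies not ((r or p) and not r)) implies not r):
1. not Dia (((q or not p) implies not ((r or p) and not r)) implies not r), w0
2. not (((q or not p) implies not ((r or p) and not r)) implies not r), w0
3. (q or not p) implies not ((r or p) and not r), w0
4. r, w0
5. not ((r or p) and not r), w0
Accessibility: w0Rw0
The negation has an open branch (countermodel exists).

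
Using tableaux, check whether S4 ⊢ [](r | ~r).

Tableau for the negation ~[](r | ~r):
1. ~[](r | ~r), 0
2. ~(r | ~r), 1
3. ~r, 1
4. r, 1
Accessibility: 0R0, 0R1, 1R1
Branch closes: r and ~r both at 1.
All branches of the negation close; one closing branch shown above.

Yes, valid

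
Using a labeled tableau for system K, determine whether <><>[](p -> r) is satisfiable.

1. <><>[](p -> r), w0
2. <>[](p -> r), w1
3. [](p -> r), w2
Accessibility: w0Rw1, w1Rw2

Satisfiable (open branch found)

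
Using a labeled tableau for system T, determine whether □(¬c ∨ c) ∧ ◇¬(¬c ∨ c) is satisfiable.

1. □(¬c ∨ c) ∧ ◇¬(¬c ∨ c), w0
2. □(¬c ∨ c), w0
3. ◇¬(¬c ∨ c), w0
4. ¬c ∨ c, w0
5. c, w0
6. ¬(¬c ∨ c), w1
7. c, w1
8. ¬c, w1
Accessibility: w0Rw0, w0Rw1, w1Rw1
Branch closes: c and ¬c both at w1.
(One branch shown.) All branches close.

Unsatisfiable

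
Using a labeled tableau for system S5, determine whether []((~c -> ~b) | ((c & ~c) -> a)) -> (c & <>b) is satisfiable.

1. []((~c -> ~b) | ((c & ~c) -> a)) -> (c & <>b), w0
2. c & <>b, w0
3. c, w0
4. <>b, w0
5. b, w1
Accessibility: w0Rw0, w0Rw1, w1Rw0, w1Rw1

Yes, satisfiable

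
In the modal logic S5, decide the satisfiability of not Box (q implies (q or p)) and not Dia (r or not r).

Unsatisfiable

1. not Box (q implies (q or p)) and not Dia (r or not r), 0
2. not Box (q implies (q or p)), 0
3. not Dia (r or not r), 0
4. not (r or not r), 0
5. not r, 0
6. r, 0
Accessibility: 0R0
Branch closes: r and not r both at 0.
(One branch shown.) All branches close.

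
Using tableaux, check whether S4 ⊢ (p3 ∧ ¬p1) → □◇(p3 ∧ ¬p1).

No, not valid

Tableau for the negation ¬((p3 ∧ ¬p1) → □◇(p3 ∧ ¬p1)):
1. ¬((p3 ∧ ¬p1) → □◇(p3 ∧ ¬p1)), u
2. p3 ∧ ¬p1, u
3. ¬□◇(p3 ∧ ¬p1), u
4. p3, u
5. ¬p1, u
6. ¬◇(p3 ∧ ¬p1), v
7. ¬(p3 ∧ ¬p1), v
8. p1, v
Accessibility: uRu, uRv, vRv
The negation has an open branch (countermodel exists).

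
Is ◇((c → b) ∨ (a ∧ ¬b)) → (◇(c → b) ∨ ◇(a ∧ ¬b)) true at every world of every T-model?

Valid in T

Tableau for the negation ¬(◇((c → b) ∨ (a ∧ ¬b)) → (◇(c → b) ∨ ◇(a ∧ ¬b))):
1. ¬(◇((c → b) ∨ (a ∧ ¬b)) → (◇(c → b) ∨ ◇(a ∧ ¬b))), u
2. ◇((c → b) ∨ (a ∧ ¬b)), u
3. ¬(◇(c → b) ∨ ◇(a ∧ ¬b)), u
4. ¬◇(c → b), u
5. ¬◇(a ∧ ¬b), u
6. ¬(c → b), u
7. c, u
8. ¬b, u
9. ¬(a ∧ ¬b), u
10. ¬a, u
11. (c → b) ∨ (a ∧ ¬b), v
12. ¬(c → b), v
13. c, v
14. ¬b, v
15. ¬(a ∧ ¬b), v
16. a ∧ ¬b, v
17. a, v
18. b, v
Accessibility: uRu, uRv, vRv
Branch closes: b and ¬b both at v.
All branches of the negation close; one closing branch shown above.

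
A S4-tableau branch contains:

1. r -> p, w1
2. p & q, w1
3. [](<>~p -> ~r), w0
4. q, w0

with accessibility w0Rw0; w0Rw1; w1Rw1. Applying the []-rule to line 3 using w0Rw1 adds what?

<>~p -> ~r, w1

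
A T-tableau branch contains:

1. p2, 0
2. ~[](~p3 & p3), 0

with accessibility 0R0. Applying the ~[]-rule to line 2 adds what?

a fresh world 1 with 0R1, and ~(~p3 & p3) at 1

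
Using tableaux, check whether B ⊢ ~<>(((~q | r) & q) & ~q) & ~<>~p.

Invalid (countermodel exists)

Tableau for the negation ~(~<>(((~q | r) & q) & ~q) & ~<>~p):
1. ~(~<>(((~q | r) & q) & ~q) & ~<>~p), 0
2. <>~p, 0   [~&-rule on 1 (branches; this branch)]
3. ~p, 1   [<>-rule on 2: fresh world 1, 0R1]
Accessibility: 0R0, 0R1, 1R0, 1R1
The negation has an open branch (countermodel exists).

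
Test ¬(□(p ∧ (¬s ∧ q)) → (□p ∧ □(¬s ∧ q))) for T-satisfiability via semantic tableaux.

Unsatisfiable

1. ¬(□(p ∧ (¬s ∧ q)) → (□p ∧ □(¬s ∧ q))), u
2. □(p ∧ (¬s ∧ q)), u
3. ¬(□p ∧ □(¬s ∧ q)), u
4. p ∧ (¬s ∧ q), u
5. p, u
6. ¬s ∧ q, u
7. ¬s, u
8. q, u
9. ¬□(¬s ∧ q), u
10. ¬(¬s ∧ q), v
11. p ∧ (¬s ∧ q), v
12. p, v
13. ¬s ∧ q, v
14. ¬s, v
15. q, v
16. ¬q, v
Accessibility: uRu, uRv, vRv
Branch closes: q and ¬q both at v.
All branches of the tableau close; one closing branch shown above.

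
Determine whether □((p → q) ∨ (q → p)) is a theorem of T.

Tableau for the negation ¬□((p → q) ∨ (q → p)):
1. ¬□((p → q) ∨ (q → p)), 0
2. ¬((p → q) ∨ (q → p)), 1   [¬□-rule on 1: fresh world 1, 0R1]
3. ¬(p → q), 1   [¬∨-rule on 2]
4. ¬(q → p), 1   [¬∨-rule on 2]
5. p, 1   [¬→-rule on 3]
6. ¬q, 1   [¬→-rule on 3]
7. q, 1   [¬→-rule on 4]
8. ¬p, 1   [¬→-rule on 4]
Accessibility: 0R0, 0R1, 1R1
Branch closes: q and ¬q both at 1.
Every branch of the negation's tableau closes; the branch above is one of them.

Valid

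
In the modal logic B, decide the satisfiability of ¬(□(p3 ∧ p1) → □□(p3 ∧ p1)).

1. ¬(□(p3 ∧ p1) → □□(p3 ∧ p1)), w0
2. □(p3 ∧ p1), w0
3. ¬□□(p3 ∧ p1), w0
4. p3 ∧ p1, w0
5. p3, w0
6. p1, w0
7. ¬□(p3 ∧ p1), w1
8. p3 ∧ p1, w1
9. p3, w1
10. p1, w1
11. ¬(p3 ∧ p1), w2
12. ¬p1, w2
Accessibility: w0Rw0, w0Rw1, w1Rw0, w1Rw1, w1Rw2, w2Rw1, w2Rw2

Yes, satisfiable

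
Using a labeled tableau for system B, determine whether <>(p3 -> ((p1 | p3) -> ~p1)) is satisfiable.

1. <>(p3 -> ((p1 | p3) -> ~p1)), w0
2. p3 -> ((p1 | p3) -> ~p1), w1
3. (p1 | p3) -> ~p1, w1
4. ~p1, w1
Accessibility: w0Rw0, w0Rw1, w1Rw0, w1Rw1

Satisfiable (open branch found)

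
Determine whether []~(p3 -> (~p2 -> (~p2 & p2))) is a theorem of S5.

Not valid

Tableau for the negation ~[]~(p3 -> (~p2 -> (~p2 & p2))):
1. ~[]~(p3 -> (~p2 -> (~p2 & p2))), u
2. p3 -> (~p2 -> (~p2 & p2)), v
3. ~p2 -> (~p2 & p2), v
4. p2, v
Accessibility: uRu, uRv, vRu, vRv
The negation has an open branch (countermodel exists).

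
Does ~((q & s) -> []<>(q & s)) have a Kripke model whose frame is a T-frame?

1. ~((q & s) -> []<>(q & s)), 0
2. q & s, 0   [~->-rule on 1]
3. ~[]<>(q & s), 0   [~->-rule on 1]
4. q, 0   [&-rule on 2]
5. s, 0   [&-rule on 2]
6. ~<>(q & s), 1   [~[]-rule on 3: fresh world 1, 0R1]
7. ~(q & s), 1   [~<>-rule on 6 via 1R1]
8. ~s, 1   [~&-rule on 7 (branches; this branch)]
Accessibility: 0R0, 0R1, 1R1

Satisfiable (open branch found)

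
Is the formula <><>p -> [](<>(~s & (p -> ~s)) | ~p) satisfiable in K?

Satisfiable

1. <><>p -> [](<>(~s & (p -> ~s)) | ~p), 0
2. [](<>(~s & (p -> ~s)) | ~p), 0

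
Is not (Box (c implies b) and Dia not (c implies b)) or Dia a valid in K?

Tableau for the negation not (not (Box (c implies b) and Dia not (c implies b)) or Dia a):
1. not (not (Box (c implies b) and Dia not (c implies b)) or Dia a), u
2. Box (c implies b) and Dia not (c implies b), u
3. not Dia a, u
4. Box (c implies b), u
5. Dia not (c implies b), u
6. not (c implies b), v
7. c, v
8. not b, v
9. not a, v
10. c implies b, v
11. b, v
Accessibility: uRv
Branch closes: b and not b both at v.
All branches of the negation close; one closing branch shown above.

Valid in K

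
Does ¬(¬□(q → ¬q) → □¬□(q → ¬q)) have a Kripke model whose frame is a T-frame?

Satisfiable (open branch found)

1. ¬(¬□(q → ¬q) → □¬□(q → ¬q)), w0
2. ¬□(q → ¬q), w0
3. ¬□¬□(q → ¬q), w0
4. ¬(q → ¬q), w1
5. q, w1
6. □(q → ¬q), w2
7. q → ¬q, w2
8. ¬q, w2
Accessibility: w0Rw0, w0Rw1, w0Rw2, w1Rw1, w2Rw2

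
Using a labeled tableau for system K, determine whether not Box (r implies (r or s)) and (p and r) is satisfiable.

1. not Box (r implies (r or s)) and (p and r), 0
2. not Box (r implies (r or s)), 0
3. p and r, 0
4. p, 0
5. r, 0
6. not (r implies (r or s)), 1
7. r, 1
8. not (r or s), 1
9. not r, 1
10. not s, 1
Accessibility: 0R1
Branch closes: r and not r both at 1.
Every branch closes; the branch above is one of them.

Unsatisfiable (every branch closes)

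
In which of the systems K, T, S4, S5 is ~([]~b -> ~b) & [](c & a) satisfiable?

K

K-tableau for the formula:
1. ~([]~b -> ~b) & [](c & a), w0
2. ~([]~b -> ~b), w0
3. [](c & a), w0
4. []~b, w0
5. b, w0
Complete open branch: satisfiable in K.
T-tableau for the formula:
1. ~([]~b -> ~b) & [](c & a), w0
2. ~([]~b -> ~b), w0
3. [](c & a), w0
4. []~b, w0
5. b, w0
6. c & a, w0
7. c, w0
8. a, w0
9. ~b, w0
Accessibility: w0Rw0
Branch closes: b and ~b both at w0.
Every branch closes (one shown): unsatisfiable in T, hence also in S4, S5 (every S4/S5-frame is a T-frame).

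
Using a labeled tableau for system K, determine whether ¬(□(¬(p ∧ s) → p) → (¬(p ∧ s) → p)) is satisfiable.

Satisfiable (open branch found)

1. ¬(□(¬(p ∧ s) → p) → (¬(p ∧ s) → p)), u
2. □(¬(p ∧ s) → p), u
3. ¬(¬(p ∧ s) → p), u
4. ¬(p ∧ s), u
5. ¬p, u
6. ¬s, u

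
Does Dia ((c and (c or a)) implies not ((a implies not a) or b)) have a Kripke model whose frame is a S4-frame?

1. Dia ((c and (c or a)) implies not ((a implies not a) or b)), 0
2. (c and (c or a)) implies not ((a implies not a) or b), 1   [Dia-rule on 1: fresh world 1, 0R1]
3. not ((a implies not a) or b), 1   [implies-rule on 2 (branches; this branch)]
4. not (a implies not a), 1   [neg-or-rule on 3]
5. not b, 1   [neg-or-rule on 3]
6. a, 1   [neg-implies-rule on 4]
Accessibility: 0R0, 0R1, 1R1

Yes, satisfiable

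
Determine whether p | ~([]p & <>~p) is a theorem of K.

Yes, valid

Tableau for the negation ~(p | ~([]p & <>~p)):
1. ~(p | ~([]p & <>~p)), u
2. ~p, u   [~|-rule on 1]
3. []p & <>~p, u   [~|-rule on 1]
4. []p, u   [&-rule on 3]
5. <>~p, u   [&-rule on 3]
6. ~p, v   [<>-rule on 5: fresh world v, uRv]
7. p, v   [[]-rule on 4 via uRv]
Accessibility: uRv
Branch closes: p and ~p both at v.
Every branch of the negation's tableau closes; the branch above is one of them.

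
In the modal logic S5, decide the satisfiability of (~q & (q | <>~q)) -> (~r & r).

1. (~q & (q | <>~q)) -> (~r & r), 0
2. ~(~q & (q | <>~q)), 0
3. q, 0
Accessibility: 0R0

Yes, satisfiable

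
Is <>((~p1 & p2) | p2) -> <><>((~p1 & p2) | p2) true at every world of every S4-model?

Valid

Tableau for the negation ~(<>((~p1 & p2) | p2) -> <><>((~p1 & p2) | p2)):
1. ~(<>((~p1 & p2) | p2) -> <><>((~p1 & p2) | p2)), w0
2. <>((~p1 & p2) | p2), w0
3. ~<><>((~p1 & p2) | p2), w0
4. ~<>((~p1 & p2) | p2), w0
5. ~((~p1 & p2) | p2), w0
6. ~(~p1 & p2), w0
7. ~p2, w0
8. (~p1 & p2) | p2, w1
9. ~<>((~p1 & p2) | p2), w1
10. ~((~p1 & p2) | p2), w1
11. ~(~p1 & p2), w1
12. ~p2, w1
13. ~p1 & p2, w1
14. ~p1, w1
15. p2, w1
Accessibility: w0Rw0, w0Rw1, w1Rw1
Branch closes: p2 and ~p2 both at w1.
All branches of the negation close; one closing branch shown above.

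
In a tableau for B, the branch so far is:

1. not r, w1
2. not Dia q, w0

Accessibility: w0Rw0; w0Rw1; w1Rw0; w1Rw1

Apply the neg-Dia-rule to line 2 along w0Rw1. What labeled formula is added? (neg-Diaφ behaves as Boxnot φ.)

neg-Diaφ behaves as Boxnot φ: propagate the negated body to each accessible world.

not q, w1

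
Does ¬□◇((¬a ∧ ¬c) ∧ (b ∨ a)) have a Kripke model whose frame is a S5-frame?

Yes, satisfiable

1. ¬□◇((¬a ∧ ¬c) ∧ (b ∨ a)), w0
2. ¬◇((¬a ∧ ¬c) ∧ (b ∨ a)), w1
3. ¬((¬a ∧ ¬c) ∧ (b ∨ a)), w0
4. ¬((¬a ∧ ¬c) ∧ (b ∨ a)), w1
5. ¬(b ∨ a), w0
6. ¬b, w0
7. ¬a, w0
8. ¬(b ∨ a), w1
9. ¬b, w1
10. ¬a, w1
Accessibility: w0Rw0, w0Rw1, w1Rw0, w1Rw1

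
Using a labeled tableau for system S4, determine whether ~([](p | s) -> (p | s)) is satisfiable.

1. ~([](p | s) -> (p | s)), u
2. [](p | s), u
3. ~(p | s), u
4. ~p, u
5. ~s, u
6. p | s, u
7. s, u
Accessibility: uRu
Branch closes: s and ~s both at u.
(One branch shown.) All branches close.

Unsatisfiable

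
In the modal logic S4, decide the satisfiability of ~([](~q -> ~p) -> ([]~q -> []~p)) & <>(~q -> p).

1. ~([](~q -> ~p) -> ([]~q -> []~p)) & <>(~q -> p), u
2. ~([](~q -> ~p) -> ([]~q -> []~p)), u
3. <>(~q -> p), u
4. [](~q -> ~p), u
5. ~([]~q -> []~p), u
6. []~q, u
7. ~[]~p, u
8. ~q -> ~p, u
9. ~q, u
10. ~p, u
11. ~q -> p, v
12. ~q -> ~p, v
13. ~q, v
14. p, v
15. ~p, v
Accessibility: uRu, uRv, vRv
Branch closes: p and ~p both at v.
(One branch shown.) All branches close.

Unsatisfiable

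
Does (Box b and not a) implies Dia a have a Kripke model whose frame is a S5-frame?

1. (Box b and not a) implies Dia a, 0
2. Dia a, 0
3. a, 1
Accessibility: 0R0, 0R1, 1R0, 1R1

Yes, satisfiable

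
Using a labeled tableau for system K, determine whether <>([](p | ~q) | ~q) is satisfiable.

Satisfiable (open branch found)

1. <>([](p | ~q) | ~q), 0
2. [](p | ~q) | ~q, 1
3. ~q, 1
Accessibility: 0R1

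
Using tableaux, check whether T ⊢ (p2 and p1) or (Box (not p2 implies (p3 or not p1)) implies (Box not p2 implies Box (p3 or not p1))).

Valid in T

Tableau for the negation not ((p2 and p1) or (Box (not p2 implies (p3 or not p1)) implies (Box not p2 implies Box (p3 or not p1)))):
1. not ((p2 and p1) or (Box (not p2 implies (p3 or not p1)) implies (Box not p2 implies Box (p3 or not p1)))), u
2. not (p2 and p1), u   [neg-or-rule on 1]
3. not (Box (not p2 implies (p3 or not p1)) implies (Box not p2 implies Box (p3 or not p1))), u   [neg-or-rule on 1]
4. Box (not p2 implies (p3 or not p1)), u   [neg-implies-rule on 3]
5. not (Box not p2 implies Box (p3 or not p1)), u   [neg-implies-rule on 3]
6. Box not p2, u   [neg-implies-rule on 5]
7. not Box (p3 or not p1), u   [neg-implies-rule on 5]
8. not p2 implies (p3 or not p1), u   [Box-rule on 4 via uRu]
9. not p2, u   [Box-rule on 6 via uRu]
10. not p1, u   [neg-and-rule on 2 (branches; this branch)]
11. p3 or not p1, u   [implies-rule on 8 (branches; this branch)]
12. not (p3 or not p1), v   [neg-Box-rule on 7: fresh world v, uRv]
13. not p3, v   [neg-or-rule on 12]
14. p1, v   [neg-or-rule on 12]
15. not p2 implies (p3 or not p1), v   [Box-rule on 4 via uRv]
16. not p2, v   [Box-rule on 6 via uRv]
17. p3 or not p1, v   [implies-rule on 15 (branches; this branch)]
18. not p1, v   [or-rule on 17 (branches; this branch)]
Accessibility: uRu, uRv, vRv
Branch closes: p1 and not p1 both at v.
Every branch of the negation's tableau closes; the branch above is one of them.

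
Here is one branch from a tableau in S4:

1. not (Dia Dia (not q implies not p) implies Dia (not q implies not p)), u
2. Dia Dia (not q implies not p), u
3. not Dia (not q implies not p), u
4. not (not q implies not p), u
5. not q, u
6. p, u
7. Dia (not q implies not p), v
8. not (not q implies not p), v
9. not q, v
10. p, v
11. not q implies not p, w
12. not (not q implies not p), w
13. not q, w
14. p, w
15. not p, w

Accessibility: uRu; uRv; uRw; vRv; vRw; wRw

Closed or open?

Closed

Both p and not p appear at w.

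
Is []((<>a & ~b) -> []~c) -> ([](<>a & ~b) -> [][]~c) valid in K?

Valid in K

Tableau for the negation ~([]((<>a & ~b) -> []~c) -> ([](<>a & ~b) -> [][]~c)):
1. ~([]((<>a & ~b) -> []~c) -> ([](<>a & ~b) -> [][]~c)), w0
2. []((<>a & ~b) -> []~c), w0   [~->-rule on 1]
3. ~([](<>a & ~b) -> [][]~c), w0   [~->-rule on 1]
4. [](<>a & ~b), w0   [~->-rule on 3]
5. ~[][]~c, w0   [~->-rule on 3]
6. ~[]~c, w1   [~[]-rule on 5: fresh world w1, w0Rw1]
7. (<>a & ~b) -> []~c, w1   [[]-rule on 2 via w0Rw1]
8. <>a & ~b, w1   [[]-rule on 4 via w0Rw1]
9. <>a, w1   [&-rule on 8]
10. ~b, w1   [&-rule on 8]
11. ~(<>a & ~b), w1   [->-rule on 7 (branches; this branch)]
12. ~<>a, w1   [~&-rule on 11 (branches; this branch)]
13. c, w2   [~[]-rule on 6: fresh world w2, w1Rw2]
14. ~a, w2   [~<>-rule on 12 via w1Rw2]
15. a, w3   [<>-rule on 9: fresh world w3, w1Rw3]
16. ~a, w3   [~<>-rule on 12 via w1Rw3]
Accessibility: w0Rw1, w1Rw2, w1Rw3
Branch closes: a and ~a both at w3.
Every branch of the negation's tableau closes; the branch above is one of them.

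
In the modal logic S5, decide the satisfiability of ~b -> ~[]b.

Satisfiable

1. ~b -> ~[]b, 0
2. ~[]b, 0
3. ~b, 1
Accessibility: 0R0, 0R1, 1R0, 1R1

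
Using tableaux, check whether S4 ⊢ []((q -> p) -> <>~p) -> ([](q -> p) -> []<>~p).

Tableau for the negation ~([]((q -> p) -> <>~p) -> ([](q -> p) -> []<>~p)):
1. ~([]((q -> p) -> <>~p) -> ([](q -> p) -> []<>~p)), w0
2. []((q -> p) -> <>~p), w0   [~->-rule on 1]
3. ~([](q -> p) -> []<>~p), w0   [~->-rule on 1]
4. [](q -> p), w0   [~->-rule on 3]
5. ~[]<>~p, w0   [~->-rule on 3]
6. (q -> p) -> <>~p, w0   [[]-rule on 2 via w0Rw0]
7. q -> p, w0   [[]-rule on 4 via w0Rw0]
8. <>~p, w0   [->-rule on 6 (branches; this branch)]
9. p, w0   [->-rule on 7 (branches; this branch)]
10. ~<>~p, w1   [~[]-rule on 5: fresh world w1, w0Rw1]
11. (q -> p) -> <>~p, w1   [[]-rule on 2 via w0Rw1]
12. q -> p, w1   [[]-rule on 4 via w0Rw1]
13. p, w1   [~<>-rule on 10 via w1Rw1]
14. <>~p, w1   [->-rule on 11 (branches; this branch)]
15. ~p, w2   [<>-rule on 8: fresh world w2, w0Rw2]
16. (q -> p) -> <>~p, w2   [[]-rule on 2 via w0Rw2]
17. q -> p, w2   [[]-rule on 4 via w0Rw2]
18. <>~p, w2   [->-rule on 16 (branches; this branch)]
19. ~q, w2   [->-rule on 17 (branches; this branch)]
20. ~p, w3   [<>-rule on 14: fresh world w3, w1Rw3]
21. (q -> p) -> <>~p, w3   [[]-rule on 2 via w0Rw3]
22. q -> p, w3   [[]-rule on 4 via w0Rw3]
23. p, w3   [~<>-rule on 10 via w1Rw3]
Accessibility: w0Rw0, w0Rw1, w0Rw2, w0Rw3, w1Rw1, w1Rw3, w2Rw2, w3Rw3
Branch closes: p and ~p both at w3.
All branches of the negation close; one closing branch shown above.

Yes, valid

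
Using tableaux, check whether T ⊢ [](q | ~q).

Tableau for the negation ~[](q | ~q):
1. ~[](q | ~q), w0
2. ~(q | ~q), w1
3. ~q, w1
4. q, w1
Accessibility: w0Rw0, w0Rw1, w1Rw1
Branch closes: q and ~q both at w1.
All branches of the negation close; one closing branch shown above.

Valid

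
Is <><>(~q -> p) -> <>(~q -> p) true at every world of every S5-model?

Valid

Tableau for the negation ~(<><>(~q -> p) -> <>(~q -> p)):
1. ~(<><>(~q -> p) -> <>(~q -> p)), w0
2. <><>(~q -> p), w0
3. ~<>(~q -> p), w0
4. ~(~q -> p), w0
5. ~q, w0
6. ~p, w0
7. <>(~q -> p), w1
8. ~(~q -> p), w1
9. ~q, w1
10. ~p, w1
11. ~q -> p, w2
12. ~(~q -> p), w2
13. ~q, w2
14. ~p, w2
15. p, w2
Accessibility: w0Rw0, w0Rw1, w0Rw2, w1Rw0, w1Rw1, w1Rw2, w2Rw0, w2Rw1, w2Rw2
Branch closes: p and ~p both at w2.
Every branch of the negation's tableau closes; the branch above is one of them.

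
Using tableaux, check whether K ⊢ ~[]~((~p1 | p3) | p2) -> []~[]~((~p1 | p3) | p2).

Not valid

Tableau for the negation ~(~[]~((~p1 | p3) | p2) -> []~[]~((~p1 | p3) | p2)):
1. ~(~[]~((~p1 | p3) | p2) -> []~[]~((~p1 | p3) | p2)), u
2. ~[]~((~p1 | p3) | p2), u   [~->-rule on 1]
3. ~[]~[]~((~p1 | p3) | p2), u   [~->-rule on 1]
4. (~p1 | p3) | p2, v   [~[]-rule on 2: fresh world v, uRv]
5. p2, v   [|-rule on 4 (branches; this branch)]
6. []~((~p1 | p3) | p2), w   [~[]-rule on 3: fresh world w, uRw]
Accessibility: uRv, uRw
The negation has an open branch (countermodel exists).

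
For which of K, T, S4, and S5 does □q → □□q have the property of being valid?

S4, S5

S4-tableau for the negation ¬(□q → □□q):
1. ¬(□q → □□q), w0
2. □q, w0
3. ¬□□q, w0
4. q, w0
5. ¬□q, w1
6. q, w1
7. ¬q, w2
8. q, w2
Accessibility: w0Rw0, w0Rw1, w0Rw2, w1Rw1, w1Rw2, w2Rw2
Branch closes: q and ¬q both at w2.
Every branch closes (one shown): valid in S4, hence also in S5 (every theorem of S4 is a theorem of S5).
T-tableau for the negation ¬(□q → □□q):
1. ¬(□q → □□q), w0
2. □q, w0
3. ¬□□q, w0
4. q, w0
5. ¬□q, w1
6. q, w1
7. ¬q, w2
Accessibility: w0Rw0, w0Rw1, w1Rw1, w1Rw2, w2Rw2
Complete open branch: countermodel on a T-frame, so not valid in T, nor in K (the same frame is also a K-frame).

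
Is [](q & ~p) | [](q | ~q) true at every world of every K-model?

Tableau for the negation ~([](q & ~p) | [](q | ~q)):
1. ~([](q & ~p) | [](q | ~q)), u
2. ~[](q & ~p), u
3. ~[](q | ~q), u
4. ~(q & ~p), v
5. p, v
6. ~(q | ~q), w
7. ~q, w
8. q, w
Accessibility: uRv, uRw
Branch closes: q and ~q both at w.
Every branch of the negation's tableau closes; the branch above is one of them.

Valid in K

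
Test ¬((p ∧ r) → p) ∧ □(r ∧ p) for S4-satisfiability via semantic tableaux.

1. ¬((p ∧ r) → p) ∧ □(r ∧ p), u
2. ¬((p ∧ r) → p), u   [∧-rule on 1]
3. □(r ∧ p), u   [∧-rule on 1]
4. p ∧ r, u   [¬→-rule on 2]
5. ¬p, u   [¬→-rule on 2]
6. p, u   [∧-rule on 4]
7. r, u   [∧-rule on 4]
Accessibility: uRu
Branch closes: p and ¬p both at u.
Every branch closes; the branch above is one of them.

Unsatisfiable (every branch closes)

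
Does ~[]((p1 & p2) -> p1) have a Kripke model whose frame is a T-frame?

1. ~[]((p1 & p2) -> p1), w0
2. ~((p1 & p2) -> p1), w1
3. p1 & p2, w1
4. ~p1, w1
5. p1, w1
6. p2, w1
Accessibility: w0Rw0, w0Rw1, w1Rw1
Branch closes: p1 and ~p1 both at w1.
Every branch closes; the branch above is one of them.

No, unsatisfiable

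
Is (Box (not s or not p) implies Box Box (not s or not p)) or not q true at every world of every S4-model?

Yes, valid

Tableau for the negation not ((Box (not s or not p) implies Box Box (not s or not p)) or not q):
1. not ((Box (not s or not p) implies Box Box (not s or not p)) or not q), 0
2. not (Box (not s or not p) implies Box Box (not s or not p)), 0
3. q, 0
4. Box (not s or not p), 0
5. not Box Box (not s or not p), 0
6. not s or not p, 0
7. not p, 0
8. not Box (not s or not p), 1
9. not s or not p, 1
10. not p, 1
11. not (not s or not p), 2
12. s, 2
13. p, 2
14. not s or not p, 2
15. not p, 2
Accessibility: 0R0, 0R1, 0R2, 1R1, 1R2, 2R2
Branch closes: p and not p both at 2.
All branches of the negation close; one closing branch shown above.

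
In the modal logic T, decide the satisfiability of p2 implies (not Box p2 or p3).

Satisfiable

1. p2 implies (not Box p2 or p3), w0
2. not Box p2 or p3, w0   [implies-rule on 1 (branches; this branch)]
3. p3, w0   [or-rule on 2 (branches; this branch)]
Accessibility: w0Rw0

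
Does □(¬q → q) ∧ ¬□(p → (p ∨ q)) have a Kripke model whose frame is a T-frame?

Unsatisfiable

1. □(¬q → q) ∧ ¬□(p → (p ∨ q)), u
2. □(¬q → q), u
3. ¬□(p → (p ∨ q)), u
4. ¬q → q, u
5. q, u
6. ¬(p → (p ∨ q)), v
7. p, v
8. ¬(p ∨ q), v
9. ¬p, v
10. ¬q, v
Accessibility: uRu, uRv, vRv
Branch closes: p and ¬p both at v.
All branches of the tableau close; one closing branch shown above.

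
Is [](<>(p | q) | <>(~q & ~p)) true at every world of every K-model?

Not valid

Tableau for the negation ~[](<>(p | q) | <>(~q & ~p)):
1. ~[](<>(p | q) | <>(~q & ~p)), 0
2. ~(<>(p | q) | <>(~q & ~p)), 1
3. ~<>(p | q), 1
4. ~<>(~q & ~p), 1
Accessibility: 0R1
The negation has an open branch (countermodel exists).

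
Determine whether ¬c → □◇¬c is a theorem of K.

Invalid (countermodel exists)

Tableau for the negation ¬(¬c → □◇¬c):
1. ¬(¬c → □◇¬c), w0
2. ¬c, w0
3. ¬□◇¬c, w0
4. ¬◇¬c, w1
Accessibility: w0Rw1
The negation has an open branch (countermodel exists).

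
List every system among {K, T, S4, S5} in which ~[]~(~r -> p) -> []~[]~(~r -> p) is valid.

S4-tableau for the negation ~(~[]~(~r -> p) -> []~[]~(~r -> p)):
1. ~(~[]~(~r -> p) -> []~[]~(~r -> p)), u
2. ~[]~(~r -> p), u
3. ~[]~[]~(~r -> p), u
4. ~r -> p, v
5. p, v
6. []~(~r -> p), w
7. ~(~r -> p), w
8. ~r, w
9. ~p, w
Accessibility: uRu, uRv, uRw, vRv, wRw
Complete open branch: countermodel on an S4-frame, so not valid in S4, nor in K, T (the same frame is also a K-frame and a T-frame).
S5-tableau for the negation ~(~[]~(~r -> p) -> []~[]~(~r -> p)):
1. ~(~[]~(~r -> p) -> []~[]~(~r -> p)), u
2. ~[]~(~r -> p), u
3. ~[]~[]~(~r -> p), u
4. ~r -> p, v
5. p, v
6. []~(~r -> p), w
7. ~(~r -> p), u
8. ~r, u
9. ~p, u
10. ~(~r -> p), v
11. ~r, v
12. ~p, v
Accessibility: uRu, uRv, uRw, vRu, vRv, vRw, wRu, wRv, wRw
Branch closes: p and ~p both at v.
Every branch closes (one shown): valid in S5.

S5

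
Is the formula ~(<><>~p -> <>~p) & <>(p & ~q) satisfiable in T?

1. ~(<><>~p -> <>~p) & <>(p & ~q), w0
2. ~(<><>~p -> <>~p), w0   [&-rule on 1]
3. <>(p & ~q), w0   [&-rule on 1]
4. <><>~p, w0   [~->-rule on 2]
5. ~<>~p, w0   [~->-rule on 2]
6. p, w0   [~<>-rule on 5 via w0Rw0]
7. p & ~q, w1   [<>-rule on 3: fresh world w1, w0Rw1]
8. p, w1   [&-rule on 7]
9. ~q, w1   [&-rule on 7]
10. <>~p, w2   [<>-rule on 4: fresh world w2, w0Rw2]
11. p, w2   [~<>-rule on 5 via w0Rw2]
12. ~p, w3   [<>-rule on 10: fresh world w3, w2Rw3]
Accessibility: w0Rw0, w0Rw1, w0Rw2, w1Rw1, w2Rw2, w2Rw3, w3Rw3

Satisfiable (open branch found)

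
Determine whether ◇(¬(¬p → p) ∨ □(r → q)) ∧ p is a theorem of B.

Tableau for the negation ¬(◇(¬(¬p → p) ∨ □(r → q)) ∧ p):
1. ¬(◇(¬(¬p → p) ∨ □(r → q)) ∧ p), 0
2. ¬p, 0
Accessibility: 0R0
The negation has an open branch (countermodel exists).

No, not valid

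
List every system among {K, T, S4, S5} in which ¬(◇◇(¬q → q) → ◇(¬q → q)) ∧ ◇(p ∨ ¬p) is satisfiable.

K, T

S4-tableau for the formula:
1. ¬(◇◇(¬q → q) → ◇(¬q → q)) ∧ ◇(p ∨ ¬p), w0
2. ¬(◇◇(¬q → q) → ◇(¬q → q)), w0   [∧-rule on 1]
3. ◇(p ∨ ¬p), w0   [∧-rule on 1]
4. ◇◇(¬q → q), w0   [¬→-rule on 2]
5. ¬◇(¬q → q), w0   [¬→-rule on 2]
6. ¬(¬q → q), w0   [¬◇-rule on 5 via w0Rw0]
7. ¬q, w0   [¬→-rule on 6]
8. p ∨ ¬p, w1   [◇-rule on 3: fresh world w1, w0Rw1]
9. ¬(¬q → q), w1   [¬◇-rule on 5 via w0Rw1]
10. ¬q, w1   [¬→-rule on 9]
11. ¬p, w1   [∨-rule on 8 (branches; this branch)]
12. ◇(¬q → q), w2   [◇-rule on 4: fresh world w2, w0Rw2]
13. ¬(¬q → q), w2   [¬◇-rule on 5 via w0Rw2]
14. ¬q, w2   [¬→-rule on 13]
15. ¬q → q, w3   [◇-rule on 12: fresh world w3, w2Rw3]
16. ¬(¬q → q), w3   [¬◇-rule on 5 via w0Rw3]
17. ¬q, w3   [¬→-rule on 16]
18. q, w3   [→-rule on 15 (branches; this branch)]
Accessibility: w0Rw0, w0Rw1, w0Rw2, w0Rw3, w1Rw1, w2Rw2, w2Rw3, w3Rw3
Branch closes: q and ¬q both at w3.
Every branch closes (one shown): unsatisfiable in S4, hence also in S5 (every S5-frame is an S4-frame).
T-tableau for the formula:
1. ¬(◇◇(¬q → q) → ◇(¬q → q)) ∧ ◇(p ∨ ¬p), w0
2. ¬(◇◇(¬q → q) → ◇(¬q → q)), w0   [∧-rule on 1]
3. ◇(p ∨ ¬p), w0   [∧-rule on 1]
4. ◇◇(¬q → q), w0   [¬→-rule on 2]
5. ¬◇(¬q → q), w0   [¬→-rule on 2]
6. ¬(¬q → q), w0   [¬◇-rule on 5 via w0Rw0]
7. ¬q, w0   [¬→-rule on 6]
8. p ∨ ¬p, w1   [◇-rule on 3: fresh world w1, w0Rw1]
9. ¬(¬q → q), w1   [¬◇-rule on 5 via w0Rw1]
10. ¬q, w1   [¬→-rule on 9]
11. ¬p, w1   [∨-rule on 8 (branches; this branch)]
12. ◇(¬q → q), w2   [◇-rule on 4: fresh world w2, w0Rw2]
13. ¬(¬q → q), w2   [¬◇-rule on 5 via w0Rw2]
14. ¬q, w2   [¬→-rule on 13]
15. ¬q → q, w3   [◇-rule on 12: fresh world w3, w2Rw3]
16. q, w3   [→-rule on 15 (branches; this branch)]
Accessibility: w0Rw0, w0Rw1, w0Rw2, w1Rw1, w2Rw2, w2Rw3, w3Rw3
Complete open branch: satisfiable in T, hence also in K (this T-model is also a K-model).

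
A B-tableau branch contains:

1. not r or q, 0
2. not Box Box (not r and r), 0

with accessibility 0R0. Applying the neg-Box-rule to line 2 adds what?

a fresh world 1 with 0R1, and not Box (not r and r) at 1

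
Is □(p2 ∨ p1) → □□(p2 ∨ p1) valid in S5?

Tableau for the negation ¬(□(p2 ∨ p1) → □□(p2 ∨ p1)):
1. ¬(□(p2 ∨ p1) → □□(p2 ∨ p1)), 0
2. □(p2 ∨ p1), 0
3. ¬□□(p2 ∨ p1), 0
4. p2 ∨ p1, 0
5. p1, 0
6. ¬□(p2 ∨ p1), 1
7. p2 ∨ p1, 1
8. p1, 1
9. ¬(p2 ∨ p1), 2
10. ¬p2, 2
11. ¬p1, 2
12. p2 ∨ p1, 2
13. p1, 2
Accessibility: 0R0, 0R1, 0R2, 1R0, 1R1, 1R2, 2R0, 2R1, 2R2
Branch closes: p1 and ¬p1 both at 2.
All branches of the negation close; one closing branch shown above.

Valid in S5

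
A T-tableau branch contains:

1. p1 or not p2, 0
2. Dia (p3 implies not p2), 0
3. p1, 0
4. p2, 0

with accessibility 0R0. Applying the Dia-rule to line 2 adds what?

a fresh world 1 with 0R1, and p3 implies not p2 at 1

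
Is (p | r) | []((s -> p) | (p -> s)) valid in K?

Valid in K

Tableau for the negation ~((p | r) | []((s -> p) | (p -> s))):
1. ~((p | r) | []((s -> p) | (p -> s))), u
2. ~(p | r), u
3. ~[]((s -> p) | (p -> s)), u
4. ~p, u
5. ~r, u
6. ~((s -> p) | (p -> s)), v
7. ~(s -> p), v
8. ~(p -> s), v
9. s, v
10. ~p, v
11. p, v
12. ~s, v
Accessibility: uRv
Branch closes: p and ~p both at v.
All branches of the negation close; one closing branch shown above.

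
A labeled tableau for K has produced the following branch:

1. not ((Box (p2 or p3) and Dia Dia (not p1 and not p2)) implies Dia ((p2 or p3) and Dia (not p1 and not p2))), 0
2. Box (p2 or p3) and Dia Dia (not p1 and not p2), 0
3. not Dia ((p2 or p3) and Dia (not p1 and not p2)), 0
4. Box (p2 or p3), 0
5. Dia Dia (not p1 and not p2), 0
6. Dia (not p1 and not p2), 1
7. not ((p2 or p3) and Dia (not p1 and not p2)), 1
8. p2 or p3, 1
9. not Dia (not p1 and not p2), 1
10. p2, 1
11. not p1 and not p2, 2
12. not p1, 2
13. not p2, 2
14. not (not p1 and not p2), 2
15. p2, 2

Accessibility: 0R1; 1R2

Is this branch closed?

Both p2 and not p2 appear at 2.

Closed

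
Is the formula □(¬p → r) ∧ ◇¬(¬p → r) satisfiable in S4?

Unsatisfiable

1. □(¬p → r) ∧ ◇¬(¬p → r), 0
2. □(¬p → r), 0   [∧-rule on 1]
3. ◇¬(¬p → r), 0   [∧-rule on 1]
4. ¬p → r, 0   [□-rule on 2 via 0R0]
5. r, 0   [→-rule on 4 (branches; this branch)]
6. ¬(¬p → r), 1   [◇-rule on 3: fresh world 1, 0R1]
7. ¬p, 1   [¬→-rule on 6]
8. ¬r, 1   [¬→-rule on 6]
9. ¬p → r, 1   [□-rule on 2 via 0R1]
10. r, 1   [→-rule on 9 (branches; this branch)]
Accessibility: 0R0, 0R1, 1R1
Branch closes: r and ¬r both at 1.
(One branch shown.) All branches close.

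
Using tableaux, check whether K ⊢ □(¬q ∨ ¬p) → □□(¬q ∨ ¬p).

Tableau for the negation ¬(□(¬q ∨ ¬p) → □□(¬q ∨ ¬p)):
1. ¬(□(¬q ∨ ¬p) → □□(¬q ∨ ¬p)), u
2. □(¬q ∨ ¬p), u
3. ¬□□(¬q ∨ ¬p), u
4. ¬□(¬q ∨ ¬p), v
5. ¬q ∨ ¬p, v
6. ¬p, v
7. ¬(¬q ∨ ¬p), w
8. q, w
9. p, w
Accessibility: uRv, vRw
The negation has an open branch (countermodel exists).

Invalid (countermodel exists)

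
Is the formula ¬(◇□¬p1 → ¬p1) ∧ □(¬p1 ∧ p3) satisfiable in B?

1. ¬(◇□¬p1 → ¬p1) ∧ □(¬p1 ∧ p3), w0
2. ¬(◇□¬p1 → ¬p1), w0
3. □(¬p1 ∧ p3), w0
4. ◇□¬p1, w0
5. p1, w0
6. ¬p1 ∧ p3, w0
7. ¬p1, w0
8. p3, w0
Accessibility: w0Rw0
Branch closes: p1 and ¬p1 both at w0.
(One branch shown.) All branches close.

Unsatisfiable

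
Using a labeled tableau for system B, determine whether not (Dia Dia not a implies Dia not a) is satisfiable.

Satisfiable

1. not (Dia Dia not a implies Dia not a), 0
2. Dia Dia not a, 0
3. not Dia not a, 0
4. a, 0
5. Dia not a, 1
6. a, 1
7. not a, 2
Accessibility: 0R0, 0R1, 1R0, 1R1, 1R2, 2R1, 2R2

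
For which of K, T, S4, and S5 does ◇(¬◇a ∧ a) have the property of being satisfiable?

T-tableau for the formula:
1. ◇(¬◇a ∧ a), u
2. ¬◇a ∧ a, v
3. ¬◇a, v
4. a, v
5. ¬a, v
Accessibility: uRu, uRv, vRv
Branch closes: a and ¬a both at v.
Every branch closes (one shown): unsatisfiable in T, hence also in S4, S5 (every S4/S5-frame is a T-frame).
K-tableau for the formula:
1. ◇(¬◇a ∧ a), u
2. ¬◇a ∧ a, v
3. ¬◇a, v
4. a, v
Accessibility: uRv
Complete open branch: satisfiable in K.

K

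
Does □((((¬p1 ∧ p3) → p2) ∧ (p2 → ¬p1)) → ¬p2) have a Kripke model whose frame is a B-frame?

1. □((((¬p1 ∧ p3) → p2) ∧ (p2 → ¬p1)) → ¬p2), u
2. (((¬p1 ∧ p3) → p2) ∧ (p2 → ¬p1)) → ¬p2, u
3. ¬p2, u
Accessibility: uRu

Satisfiable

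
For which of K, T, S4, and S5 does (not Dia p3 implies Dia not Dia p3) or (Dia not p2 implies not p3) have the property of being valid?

K-tableau for the negation not ((not Dia p3 implies Dia not Dia p3) or (Dia not p2 implies not p3)):
1. not ((not Dia p3 implies Dia not Dia p3) or (Dia not p2 implies not p3)), 0
2. not (not Dia p3 implies Dia not Dia p3), 0
3. not (Dia not p2 implies not p3), 0
4. not Dia p3, 0
5. not Dia not Dia p3, 0
6. Dia not p2, 0
7. p3, 0
8. not p2, 1
9. not p3, 1
10. Dia p3, 1
11. p3, 2
Accessibility: 0R1, 1R2
Complete open branch: countermodel on a K-frame, so not valid in K.
T-tableau for the negation not ((not Dia p3 implies Dia not Dia p3) or (Dia not p2 implies not p3)):
1. not ((not Dia p3 implies Dia not Dia p3) or (Dia not p2 implies not p3)), 0
2. not (not Dia p3 implies Dia not Dia p3), 0
3. not (Dia not p2 implies not p3), 0
4. not Dia p3, 0
5. not Dia not Dia p3, 0
6. Dia not p2, 0
7. p3, 0
8. not p3, 0
Accessibility: 0R0
Branch closes: p3 and not p3 both at 0.
Every branch closes (one shown): valid in T, hence also in S4, S5 (every theorem of T is a theorem of S4 and S5).

T, S4, S5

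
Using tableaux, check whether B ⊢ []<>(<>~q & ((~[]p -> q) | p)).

Tableau for the negation ~[]<>(<>~q & ((~[]p -> q) | p)):
1. ~[]<>(<>~q & ((~[]p -> q) | p)), u
2. ~<>(<>~q & ((~[]p -> q) | p)), v   [~[]-rule on 1: fresh world v, uRv]
3. ~(<>~q & ((~[]p -> q) | p)), u   [~<>-rule on 2 via vRu]
4. ~(<>~q & ((~[]p -> q) | p)), v   [~<>-rule on 2 via vRv]
5. ~((~[]p -> q) | p), u   [~&-rule on 3 (branches; this branch)]
6. ~(~[]p -> q), u   [~|-rule on 5]
7. ~p, u   [~|-rule on 5]
8. ~[]p, u   [~->-rule on 6]
9. ~q, u   [~->-rule on 6]
10. ~((~[]p -> q) | p), v   [~&-rule on 4 (branches; this branch)]
11. ~(~[]p -> q), v   [~|-rule on 10]
12. ~p, v   [~|-rule on 10]
13. ~[]p, v   [~->-rule on 11]
14. ~q, v   [~->-rule on 11]
15. ~p, w   [~[]-rule on 8: fresh world w, uRw]
16. ~p, x   [~[]-rule on 13: fresh world x, vRx]
17. ~(<>~q & ((~[]p -> q) | p)), x   [~<>-rule on 2 via vRx]
18. ~((~[]p -> q) | p), x   [~&-rule on 17 (branches; this branch)]
19. ~(~[]p -> q), x   [~|-rule on 18]
20. ~[]p, x   [~->-rule on 19]
21. ~q, x   [~->-rule on 19]
22. ~p, y   [~[]-rule on 20: fresh world y, xRy]
Accessibility: uRu, uRv, uRw, vRu, vRv, vRx, wRu, wRw, xRv, xRx, xRy, yRx, yRy
The negation has an open branch (countermodel exists).

Not valid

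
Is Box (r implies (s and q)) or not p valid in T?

Tableau for the negation not (Box (r implies (s and q)) or not p):
1. not (Box (r implies (s and q)) or not p), 0
2. not Box (r implies (s and q)), 0   [neg-or-rule on 1]
3. p, 0   [neg-or-rule on 1]
4. not (r implies (s and q)), 1   [neg-Box-rule on 2: fresh world 1, 0R1]
5. r, 1   [neg-implies-rule on 4]
6. not (s and q), 1   [neg-implies-rule on 4]
7. not q, 1   [neg-and-rule on 6 (branches; this branch)]
Accessibility: 0R0, 0R1, 1R1
The negation has an open branch (countermodel exists).

Not valid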